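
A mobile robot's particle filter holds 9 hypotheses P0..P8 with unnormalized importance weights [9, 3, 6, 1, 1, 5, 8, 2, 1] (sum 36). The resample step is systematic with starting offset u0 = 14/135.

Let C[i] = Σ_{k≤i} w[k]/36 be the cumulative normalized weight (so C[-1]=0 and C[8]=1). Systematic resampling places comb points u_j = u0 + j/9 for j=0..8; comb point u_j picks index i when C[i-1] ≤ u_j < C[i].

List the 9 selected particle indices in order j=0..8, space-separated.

0 0 1 2 4 5 6 6 8

C = [1/4, 1/3, 1/2, 19/36, 5/9, 25/36, 11/12, 35/36, 1]
j=0: u_0=14/135 ∈ [0, 1/4) → index 0
j=1: u_1=29/135 ∈ [0, 1/4) → index 0
j=2: u_2=44/135 ∈ [1/4, 1/3) → index 1
j=3: u_3=59/135 ∈ [1/3, 1/2) → index 2
j=4: u_4=74/135 ∈ [19/36, 5/9) → index 4
j=5: u_5=89/135 ∈ [5/9, 25/36) → index 5
j=6: u_6=104/135 ∈ [25/36, 11/12) → index 6
j=7: u_7=119/135 ∈ [25/36, 11/12) → index 6
j=8: u_8=134/135 ∈ [35/36, 1) → index 8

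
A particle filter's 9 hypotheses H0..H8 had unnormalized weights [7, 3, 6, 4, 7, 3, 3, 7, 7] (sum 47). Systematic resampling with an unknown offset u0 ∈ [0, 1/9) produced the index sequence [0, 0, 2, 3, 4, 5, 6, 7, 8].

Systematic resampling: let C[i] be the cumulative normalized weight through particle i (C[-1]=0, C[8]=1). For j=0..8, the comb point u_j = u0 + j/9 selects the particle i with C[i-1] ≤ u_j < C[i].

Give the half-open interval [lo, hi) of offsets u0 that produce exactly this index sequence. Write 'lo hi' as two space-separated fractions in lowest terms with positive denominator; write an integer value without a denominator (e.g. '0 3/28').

C = [7/47, 10/47, 16/47, 20/47, 27/47, 30/47, 33/47, 40/47, 1]
j=0 picked index 0: u0 ∈ [0, 7/47)
j=1 picked index 0: u0 ∈ [-1/9, 16/423)
j=2 picked index 2: u0 ∈ [-4/423, 50/423)
j=3 picked index 3: u0 ∈ [1/141, 13/141)
j=4 picked index 4: u0 ∈ [-8/423, 55/423)
j=5 picked index 5: u0 ∈ [8/423, 35/423)
j=6 picked index 6: u0 ∈ [-4/141, 5/141)
j=7 picked index 7: u0 ∈ [-32/423, 31/423)
j=8 picked index 8: u0 ∈ [-16/423, 1/9)
intersection: [8/423, 5/141)

8/423 5/141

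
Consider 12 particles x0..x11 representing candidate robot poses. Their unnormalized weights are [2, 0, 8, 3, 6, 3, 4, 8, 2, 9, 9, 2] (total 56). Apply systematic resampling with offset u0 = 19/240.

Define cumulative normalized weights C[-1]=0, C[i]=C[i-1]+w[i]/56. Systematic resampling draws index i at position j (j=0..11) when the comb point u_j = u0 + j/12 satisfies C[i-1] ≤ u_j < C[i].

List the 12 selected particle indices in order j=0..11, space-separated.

C = [1/28, 1/28, 5/28, 13/56, 19/56, 11/28, 13/28, 17/28, 9/14, 45/56, 27/28, 1]
j=0: u_0=19/240 ∈ [1/28, 5/28) → index 2
j=1: u_1=13/80 ∈ [1/28, 5/28) → index 2
j=2: u_2=59/240 ∈ [13/56, 19/56) → index 4
j=3: u_3=79/240 ∈ [13/56, 19/56) → index 4
j=4: u_4=33/80 ∈ [11/28, 13/28) → index 6
j=5: u_5=119/240 ∈ [13/28, 17/28) → index 7
j=6: u_6=139/240 ∈ [13/28, 17/28) → index 7
j=7: u_7=53/80 ∈ [9/14, 45/56) → index 9
j=8: u_8=179/240 ∈ [9/14, 45/56) → index 9
j=9: u_9=199/240 ∈ [45/56, 27/28) → index 10
j=10: u_10=73/80 ∈ [45/56, 27/28) → index 10
j=11: u_11=239/240 ∈ [27/28, 1) → index 11

2 2 4 4 6 7 7 9 9 10 10 11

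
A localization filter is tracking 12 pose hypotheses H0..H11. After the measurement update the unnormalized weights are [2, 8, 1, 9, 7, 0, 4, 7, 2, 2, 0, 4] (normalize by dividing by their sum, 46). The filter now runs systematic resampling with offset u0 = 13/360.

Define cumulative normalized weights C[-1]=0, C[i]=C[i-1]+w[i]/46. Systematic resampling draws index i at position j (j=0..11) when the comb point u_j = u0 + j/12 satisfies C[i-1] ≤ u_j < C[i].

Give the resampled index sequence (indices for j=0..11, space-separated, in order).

0 1 1 3 3 4 4 6 7 7 8 11

C = [1/23, 5/23, 11/46, 10/23, 27/46, 27/46, 31/46, 19/23, 20/23, 21/23, 21/23, 1]
j=0: u_0=13/360 ∈ [0, 1/23) → index 0
j=1: u_1=43/360 ∈ [1/23, 5/23) → index 1
j=2: u_2=73/360 ∈ [1/23, 5/23) → index 1
j=3: u_3=103/360 ∈ [11/46, 10/23) → index 3
j=4: u_4=133/360 ∈ [11/46, 10/23) → index 3
j=5: u_5=163/360 ∈ [10/23, 27/46) → index 4
j=6: u_6=193/360 ∈ [10/23, 27/46) → index 4
j=7: u_7=223/360 ∈ [27/46, 31/46) → index 6
j=8: u_8=253/360 ∈ [31/46, 19/23) → index 7
j=9: u_9=283/360 ∈ [31/46, 19/23) → index 7
j=10: u_10=313/360 ∈ [19/23, 20/23) → index 8
j=11: u_11=343/360 ∈ [21/23, 1) → index 11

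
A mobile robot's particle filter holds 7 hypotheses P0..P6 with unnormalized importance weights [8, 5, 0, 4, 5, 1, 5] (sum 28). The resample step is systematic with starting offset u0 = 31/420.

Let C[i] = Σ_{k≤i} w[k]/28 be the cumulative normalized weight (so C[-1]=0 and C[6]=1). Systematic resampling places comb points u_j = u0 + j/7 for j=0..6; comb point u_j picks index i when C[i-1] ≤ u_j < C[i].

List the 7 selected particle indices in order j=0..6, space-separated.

C = [2/7, 13/28, 13/28, 17/28, 11/14, 23/28, 1]
j=0: u_0=31/420 ∈ [0, 2/7) → index 0
j=1: u_1=13/60 ∈ [0, 2/7) → index 0
j=2: u_2=151/420 ∈ [2/7, 13/28) → index 1
j=3: u_3=211/420 ∈ [13/28, 17/28) → index 3
j=4: u_4=271/420 ∈ [17/28, 11/14) → index 4
j=5: u_5=331/420 ∈ [11/14, 23/28) → index 5
j=6: u_6=391/420 ∈ [23/28, 1) → index 6

0 0 1 3 4 5 6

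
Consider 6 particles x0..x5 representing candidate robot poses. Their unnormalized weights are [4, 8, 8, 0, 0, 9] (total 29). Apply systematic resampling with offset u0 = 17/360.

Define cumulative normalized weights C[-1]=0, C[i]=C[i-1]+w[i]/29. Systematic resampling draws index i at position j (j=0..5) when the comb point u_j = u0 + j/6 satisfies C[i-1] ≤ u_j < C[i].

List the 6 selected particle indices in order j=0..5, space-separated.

C = [4/29, 12/29, 20/29, 20/29, 20/29, 1]
j=0: u_0=17/360 ∈ [0, 4/29) → index 0
j=1: u_1=77/360 ∈ [4/29, 12/29) → index 1
j=2: u_2=137/360 ∈ [4/29, 12/29) → index 1
j=3: u_3=197/360 ∈ [12/29, 20/29) → index 2
j=4: u_4=257/360 ∈ [20/29, 1) → index 5
j=5: u_5=317/360 ∈ [20/29, 1) → index 5

0 1 1 2 5 5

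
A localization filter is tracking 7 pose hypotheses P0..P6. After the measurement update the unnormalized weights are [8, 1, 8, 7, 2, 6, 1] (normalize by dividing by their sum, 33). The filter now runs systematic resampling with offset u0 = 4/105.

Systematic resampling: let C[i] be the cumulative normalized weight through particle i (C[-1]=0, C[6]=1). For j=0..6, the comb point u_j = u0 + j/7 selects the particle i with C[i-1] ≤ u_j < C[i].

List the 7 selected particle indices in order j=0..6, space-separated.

0 0 2 2 3 4 5

C = [8/33, 3/11, 17/33, 8/11, 26/33, 32/33, 1]
j=0: u_0=4/105 ∈ [0, 8/33) → index 0
j=1: u_1=19/105 ∈ [0, 8/33) → index 0
j=2: u_2=34/105 ∈ [3/11, 17/33) → index 2
j=3: u_3=7/15 ∈ [3/11, 17/33) → index 2
j=4: u_4=64/105 ∈ [17/33, 8/11) → index 3
j=5: u_5=79/105 ∈ [8/11, 26/33) → index 4
j=6: u_6=94/105 ∈ [26/33, 32/33) → index 5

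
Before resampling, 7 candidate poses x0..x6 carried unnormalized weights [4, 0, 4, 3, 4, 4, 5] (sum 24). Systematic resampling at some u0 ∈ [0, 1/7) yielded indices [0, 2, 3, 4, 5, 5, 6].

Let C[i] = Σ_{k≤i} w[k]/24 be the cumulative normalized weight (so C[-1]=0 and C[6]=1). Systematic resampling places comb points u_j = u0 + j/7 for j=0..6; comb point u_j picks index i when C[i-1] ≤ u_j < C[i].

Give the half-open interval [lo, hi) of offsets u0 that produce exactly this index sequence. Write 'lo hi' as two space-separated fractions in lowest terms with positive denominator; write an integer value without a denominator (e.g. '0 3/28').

3/56 13/168

C = [1/6, 1/6, 1/3, 11/24, 5/8, 19/24, 1]
j=0 picked index 0: u0 ∈ [0, 1/6)
j=1 picked index 2: u0 ∈ [1/42, 4/21)
j=2 picked index 3: u0 ∈ [1/21, 29/168)
j=3 picked index 4: u0 ∈ [5/168, 11/56)
j=4 picked index 5: u0 ∈ [3/56, 37/168)
j=5 picked index 5: u0 ∈ [-5/56, 13/168)
j=6 picked index 6: u0 ∈ [-11/168, 1/7)
intersection: [3/56, 13/168)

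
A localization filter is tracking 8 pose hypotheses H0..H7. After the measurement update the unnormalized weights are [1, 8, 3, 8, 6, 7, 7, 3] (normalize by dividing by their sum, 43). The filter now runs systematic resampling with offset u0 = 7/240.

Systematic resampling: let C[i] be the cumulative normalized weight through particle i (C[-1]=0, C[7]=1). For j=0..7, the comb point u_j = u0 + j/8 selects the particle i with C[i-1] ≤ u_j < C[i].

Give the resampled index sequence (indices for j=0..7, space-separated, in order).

C = [1/43, 9/43, 12/43, 20/43, 26/43, 33/43, 40/43, 1]
j=0: u_0=7/240 ∈ [1/43, 9/43) → index 1
j=1: u_1=37/240 ∈ [1/43, 9/43) → index 1
j=2: u_2=67/240 ∈ [12/43, 20/43) → index 3
j=3: u_3=97/240 ∈ [12/43, 20/43) → index 3
j=4: u_4=127/240 ∈ [20/43, 26/43) → index 4
j=5: u_5=157/240 ∈ [26/43, 33/43) → index 5
j=6: u_6=187/240 ∈ [33/43, 40/43) → index 6
j=7: u_7=217/240 ∈ [33/43, 40/43) → index 6

1 1 3 3 4 5 6 6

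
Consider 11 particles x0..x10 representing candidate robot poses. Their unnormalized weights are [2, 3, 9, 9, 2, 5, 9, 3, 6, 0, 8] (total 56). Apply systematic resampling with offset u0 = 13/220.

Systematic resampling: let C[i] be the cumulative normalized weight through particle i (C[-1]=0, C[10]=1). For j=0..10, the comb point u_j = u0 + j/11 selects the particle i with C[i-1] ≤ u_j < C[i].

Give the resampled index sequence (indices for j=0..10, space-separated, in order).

C = [1/28, 5/56, 1/4, 23/56, 25/56, 15/28, 39/56, 3/4, 6/7, 6/7, 1]
j=0: u_0=13/220 ∈ [1/28, 5/56) → index 1
j=1: u_1=3/20 ∈ [5/56, 1/4) → index 2
j=2: u_2=53/220 ∈ [5/56, 1/4) → index 2
j=3: u_3=73/220 ∈ [1/4, 23/56) → index 3
j=4: u_4=93/220 ∈ [23/56, 25/56) → index 4
j=5: u_5=113/220 ∈ [25/56, 15/28) → index 5
j=6: u_6=133/220 ∈ [15/28, 39/56) → index 6
j=7: u_7=153/220 ∈ [15/28, 39/56) → index 6
j=8: u_8=173/220 ∈ [3/4, 6/7) → index 8
j=9: u_9=193/220 ∈ [6/7, 1) → index 10
j=10: u_10=213/220 ∈ [6/7, 1) → index 10

1 2 2 3 4 5 6 6 8 10 10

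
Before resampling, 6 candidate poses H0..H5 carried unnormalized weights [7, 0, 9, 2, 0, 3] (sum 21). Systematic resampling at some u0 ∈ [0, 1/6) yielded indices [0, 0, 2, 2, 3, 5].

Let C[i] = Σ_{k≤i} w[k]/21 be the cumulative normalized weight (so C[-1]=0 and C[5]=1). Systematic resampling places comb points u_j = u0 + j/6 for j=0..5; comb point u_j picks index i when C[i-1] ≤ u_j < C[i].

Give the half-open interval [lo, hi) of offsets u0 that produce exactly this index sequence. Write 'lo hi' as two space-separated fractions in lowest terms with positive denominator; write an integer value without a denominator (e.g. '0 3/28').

2/21 1/6

C = [1/3, 1/3, 16/21, 6/7, 6/7, 1]
j=0 picked index 0: u0 ∈ [0, 1/3)
j=1 picked index 0: u0 ∈ [-1/6, 1/6)
j=2 picked index 2: u0 ∈ [0, 3/7)
j=3 picked index 2: u0 ∈ [-1/6, 11/42)
j=4 picked index 3: u0 ∈ [2/21, 4/21)
j=5 picked index 5: u0 ∈ [1/42, 1/6)
intersection: [2/21, 1/6)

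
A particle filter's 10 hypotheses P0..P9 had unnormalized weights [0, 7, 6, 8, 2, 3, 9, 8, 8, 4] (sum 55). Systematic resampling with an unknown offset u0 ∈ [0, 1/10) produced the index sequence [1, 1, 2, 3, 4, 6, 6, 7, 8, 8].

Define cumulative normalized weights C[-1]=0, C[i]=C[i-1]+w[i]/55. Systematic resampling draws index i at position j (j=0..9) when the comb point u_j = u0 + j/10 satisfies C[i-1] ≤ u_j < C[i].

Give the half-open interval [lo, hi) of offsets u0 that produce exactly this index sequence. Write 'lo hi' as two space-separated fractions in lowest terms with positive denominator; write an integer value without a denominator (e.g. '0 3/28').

C = [0, 7/55, 13/55, 21/55, 23/55, 26/55, 7/11, 43/55, 51/55, 1]
j=0 picked index 1: u0 ∈ [0, 7/55)
j=1 picked index 1: u0 ∈ [-1/10, 3/110)
j=2 picked index 2: u0 ∈ [-4/55, 2/55)
j=3 picked index 3: u0 ∈ [-7/110, 9/110)
j=4 picked index 4: u0 ∈ [-1/55, 1/55)
j=5 picked index 6: u0 ∈ [-3/110, 3/22)
j=6 picked index 6: u0 ∈ [-7/55, 2/55)
j=7 picked index 7: u0 ∈ [-7/110, 9/110)
j=8 picked index 8: u0 ∈ [-1/55, 7/55)
j=9 picked index 8: u0 ∈ [-13/110, 3/110)
intersection: [0, 1/55)

0 1/55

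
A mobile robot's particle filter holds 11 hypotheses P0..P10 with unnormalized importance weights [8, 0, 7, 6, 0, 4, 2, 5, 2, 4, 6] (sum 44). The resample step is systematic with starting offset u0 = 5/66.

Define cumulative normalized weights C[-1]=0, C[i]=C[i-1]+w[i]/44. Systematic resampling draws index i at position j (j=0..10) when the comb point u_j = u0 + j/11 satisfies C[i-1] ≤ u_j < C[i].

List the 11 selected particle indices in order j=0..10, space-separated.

C = [2/11, 2/11, 15/44, 21/44, 21/44, 25/44, 27/44, 8/11, 17/22, 19/22, 1]
j=0: u_0=5/66 ∈ [0, 2/11) → index 0
j=1: u_1=1/6 ∈ [0, 2/11) → index 0
j=2: u_2=17/66 ∈ [2/11, 15/44) → index 2
j=3: u_3=23/66 ∈ [15/44, 21/44) → index 3
j=4: u_4=29/66 ∈ [15/44, 21/44) → index 3
j=5: u_5=35/66 ∈ [21/44, 25/44) → index 5
j=6: u_6=41/66 ∈ [27/44, 8/11) → index 7
j=7: u_7=47/66 ∈ [27/44, 8/11) → index 7
j=8: u_8=53/66 ∈ [17/22, 19/22) → index 9
j=9: u_9=59/66 ∈ [19/22, 1) → index 10
j=10: u_10=65/66 ∈ [19/22, 1) → index 10

0 0 2 3 3 5 7 7 9 10 10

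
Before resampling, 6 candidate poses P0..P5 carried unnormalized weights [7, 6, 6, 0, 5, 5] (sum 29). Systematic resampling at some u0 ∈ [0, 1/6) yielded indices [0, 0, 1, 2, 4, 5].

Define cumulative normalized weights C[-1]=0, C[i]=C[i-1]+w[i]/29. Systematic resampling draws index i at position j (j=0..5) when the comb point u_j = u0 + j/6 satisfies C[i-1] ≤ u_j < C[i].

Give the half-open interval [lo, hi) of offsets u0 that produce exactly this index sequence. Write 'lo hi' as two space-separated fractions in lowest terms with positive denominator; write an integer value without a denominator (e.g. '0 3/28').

0 13/174

C = [7/29, 13/29, 19/29, 19/29, 24/29, 1]
j=0 picked index 0: u0 ∈ [0, 7/29)
j=1 picked index 0: u0 ∈ [-1/6, 13/174)
j=2 picked index 1: u0 ∈ [-8/87, 10/87)
j=3 picked index 2: u0 ∈ [-3/58, 9/58)
j=4 picked index 4: u0 ∈ [-1/87, 14/87)
j=5 picked index 5: u0 ∈ [-1/174, 1/6)
intersection: [0, 13/174)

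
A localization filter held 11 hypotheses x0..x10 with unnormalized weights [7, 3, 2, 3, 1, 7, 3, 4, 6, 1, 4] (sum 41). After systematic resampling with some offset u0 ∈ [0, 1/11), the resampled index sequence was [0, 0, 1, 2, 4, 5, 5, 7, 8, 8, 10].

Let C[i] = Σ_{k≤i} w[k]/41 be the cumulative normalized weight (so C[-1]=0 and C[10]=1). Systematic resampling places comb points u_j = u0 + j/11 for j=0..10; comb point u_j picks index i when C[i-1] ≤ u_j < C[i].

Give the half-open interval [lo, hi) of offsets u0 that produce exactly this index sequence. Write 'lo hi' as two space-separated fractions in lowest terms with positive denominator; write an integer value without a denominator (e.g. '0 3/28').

2/451 7/451

C = [7/41, 10/41, 12/41, 15/41, 16/41, 23/41, 26/41, 30/41, 36/41, 37/41, 1]
j=0 picked index 0: u0 ∈ [0, 7/41)
j=1 picked index 0: u0 ∈ [-1/11, 36/451)
j=2 picked index 1: u0 ∈ [-5/451, 28/451)
j=3 picked index 2: u0 ∈ [-13/451, 9/451)
j=4 picked index 4: u0 ∈ [1/451, 12/451)
j=5 picked index 5: u0 ∈ [-29/451, 48/451)
j=6 picked index 5: u0 ∈ [-70/451, 7/451)
j=7 picked index 7: u0 ∈ [-1/451, 43/451)
j=8 picked index 8: u0 ∈ [2/451, 68/451)
j=9 picked index 8: u0 ∈ [-39/451, 27/451)
j=10 picked index 10: u0 ∈ [-3/451, 1/11)
intersection: [2/451, 7/451)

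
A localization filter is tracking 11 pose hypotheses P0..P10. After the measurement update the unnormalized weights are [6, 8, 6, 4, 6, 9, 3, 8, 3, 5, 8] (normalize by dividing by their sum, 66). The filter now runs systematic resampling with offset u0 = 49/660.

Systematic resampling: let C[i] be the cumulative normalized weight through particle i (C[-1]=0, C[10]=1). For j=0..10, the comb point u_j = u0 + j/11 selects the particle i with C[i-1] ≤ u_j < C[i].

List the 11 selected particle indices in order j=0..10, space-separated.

0 1 2 3 4 5 6 7 8 10 10

C = [1/11, 7/33, 10/33, 4/11, 5/11, 13/22, 7/11, 25/33, 53/66, 29/33, 1]
j=0: u_0=49/660 ∈ [0, 1/11) → index 0
j=1: u_1=109/660 ∈ [1/11, 7/33) → index 1
j=2: u_2=169/660 ∈ [7/33, 10/33) → index 2
j=3: u_3=229/660 ∈ [10/33, 4/11) → index 3
j=4: u_4=289/660 ∈ [4/11, 5/11) → index 4
j=5: u_5=349/660 ∈ [5/11, 13/22) → index 5
j=6: u_6=409/660 ∈ [13/22, 7/11) → index 6
j=7: u_7=469/660 ∈ [7/11, 25/33) → index 7
j=8: u_8=529/660 ∈ [25/33, 53/66) → index 8
j=9: u_9=589/660 ∈ [29/33, 1) → index 10
j=10: u_10=59/60 ∈ [29/33, 1) → index 10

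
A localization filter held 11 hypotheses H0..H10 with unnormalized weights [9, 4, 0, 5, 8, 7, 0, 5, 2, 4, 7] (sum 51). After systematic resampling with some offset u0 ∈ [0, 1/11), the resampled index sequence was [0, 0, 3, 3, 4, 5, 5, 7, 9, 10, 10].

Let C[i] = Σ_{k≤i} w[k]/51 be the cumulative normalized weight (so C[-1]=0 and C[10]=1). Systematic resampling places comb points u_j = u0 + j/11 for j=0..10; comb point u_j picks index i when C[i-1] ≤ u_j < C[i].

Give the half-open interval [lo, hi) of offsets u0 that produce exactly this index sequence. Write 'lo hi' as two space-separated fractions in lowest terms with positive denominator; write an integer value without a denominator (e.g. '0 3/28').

41/561 15/187

C = [3/17, 13/51, 13/51, 6/17, 26/51, 11/17, 11/17, 38/51, 40/51, 44/51, 1]
j=0 picked index 0: u0 ∈ [0, 3/17)
j=1 picked index 0: u0 ∈ [-1/11, 16/187)
j=2 picked index 3: u0 ∈ [41/561, 32/187)
j=3 picked index 3: u0 ∈ [-10/561, 15/187)
j=4 picked index 4: u0 ∈ [-2/187, 82/561)
j=5 picked index 5: u0 ∈ [31/561, 36/187)
j=6 picked index 5: u0 ∈ [-20/561, 19/187)
j=7 picked index 7: u0 ∈ [2/187, 61/561)
j=8 picked index 9: u0 ∈ [32/561, 76/561)
j=9 picked index 10: u0 ∈ [25/561, 2/11)
j=10 picked index 10: u0 ∈ [-26/561, 1/11)
intersection: [41/561, 15/187)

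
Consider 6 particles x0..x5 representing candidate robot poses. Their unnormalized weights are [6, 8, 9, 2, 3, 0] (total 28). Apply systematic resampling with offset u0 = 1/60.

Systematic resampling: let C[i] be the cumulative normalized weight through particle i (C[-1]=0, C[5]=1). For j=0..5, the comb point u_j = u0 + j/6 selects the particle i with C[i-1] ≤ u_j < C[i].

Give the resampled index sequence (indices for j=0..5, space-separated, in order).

0 0 1 2 2 3

C = [3/14, 1/2, 23/28, 25/28, 1, 1]
j=0: u_0=1/60 ∈ [0, 3/14) → index 0
j=1: u_1=11/60 ∈ [0, 3/14) → index 0
j=2: u_2=7/20 ∈ [3/14, 1/2) → index 1
j=3: u_3=31/60 ∈ [1/2, 23/28) → index 2
j=4: u_4=41/60 ∈ [1/2, 23/28) → index 2
j=5: u_5=17/20 ∈ [23/28, 25/28) → index 3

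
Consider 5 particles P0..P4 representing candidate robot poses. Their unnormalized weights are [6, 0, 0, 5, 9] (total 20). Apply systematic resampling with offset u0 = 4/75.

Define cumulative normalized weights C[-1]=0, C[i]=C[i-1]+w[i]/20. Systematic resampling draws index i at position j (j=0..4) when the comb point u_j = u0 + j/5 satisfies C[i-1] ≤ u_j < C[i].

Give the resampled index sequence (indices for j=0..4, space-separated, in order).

C = [3/10, 3/10, 3/10, 11/20, 1]
j=0: u_0=4/75 ∈ [0, 3/10) → index 0
j=1: u_1=19/75 ∈ [0, 3/10) → index 0
j=2: u_2=34/75 ∈ [3/10, 11/20) → index 3
j=3: u_3=49/75 ∈ [11/20, 1) → index 4
j=4: u_4=64/75 ∈ [11/20, 1) → index 4

0 0 3 4 4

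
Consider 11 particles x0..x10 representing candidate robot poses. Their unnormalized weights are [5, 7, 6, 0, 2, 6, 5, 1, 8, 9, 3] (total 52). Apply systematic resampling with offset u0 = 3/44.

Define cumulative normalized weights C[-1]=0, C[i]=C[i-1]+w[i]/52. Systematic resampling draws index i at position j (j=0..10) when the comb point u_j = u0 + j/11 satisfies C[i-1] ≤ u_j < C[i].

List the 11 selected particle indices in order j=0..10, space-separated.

0 1 2 2 5 6 7 8 9 9 10

C = [5/52, 3/13, 9/26, 9/26, 5/13, 1/2, 31/52, 8/13, 10/13, 49/52, 1]
j=0: u_0=3/44 ∈ [0, 5/52) → index 0
j=1: u_1=7/44 ∈ [5/52, 3/13) → index 1
j=2: u_2=1/4 ∈ [3/13, 9/26) → index 2
j=3: u_3=15/44 ∈ [3/13, 9/26) → index 2
j=4: u_4=19/44 ∈ [5/13, 1/2) → index 5
j=5: u_5=23/44 ∈ [1/2, 31/52) → index 6
j=6: u_6=27/44 ∈ [31/52, 8/13) → index 7
j=7: u_7=31/44 ∈ [8/13, 10/13) → index 8
j=8: u_8=35/44 ∈ [10/13, 49/52) → index 9
j=9: u_9=39/44 ∈ [10/13, 49/52) → index 9
j=10: u_10=43/44 ∈ [49/52, 1) → index 10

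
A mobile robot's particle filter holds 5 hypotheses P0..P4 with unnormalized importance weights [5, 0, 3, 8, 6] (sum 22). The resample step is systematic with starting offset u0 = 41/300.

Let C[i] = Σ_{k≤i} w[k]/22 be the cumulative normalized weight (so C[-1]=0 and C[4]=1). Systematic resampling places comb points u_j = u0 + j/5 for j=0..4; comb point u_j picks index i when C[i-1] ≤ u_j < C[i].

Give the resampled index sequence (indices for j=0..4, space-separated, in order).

C = [5/22, 5/22, 4/11, 8/11, 1]
j=0: u_0=41/300 ∈ [0, 5/22) → index 0
j=1: u_1=101/300 ∈ [5/22, 4/11) → index 2
j=2: u_2=161/300 ∈ [4/11, 8/11) → index 3
j=3: u_3=221/300 ∈ [8/11, 1) → index 4
j=4: u_4=281/300 ∈ [8/11, 1) → index 4

0 2 3 4 4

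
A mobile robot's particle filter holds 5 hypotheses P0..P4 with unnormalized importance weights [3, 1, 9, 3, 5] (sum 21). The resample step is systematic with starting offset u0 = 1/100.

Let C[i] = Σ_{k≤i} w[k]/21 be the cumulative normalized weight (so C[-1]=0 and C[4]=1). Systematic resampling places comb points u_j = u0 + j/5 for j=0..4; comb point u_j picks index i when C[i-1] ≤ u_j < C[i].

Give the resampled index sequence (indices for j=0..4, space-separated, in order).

0 2 2 2 4

C = [1/7, 4/21, 13/21, 16/21, 1]
j=0: u_0=1/100 ∈ [0, 1/7) → index 0
j=1: u_1=21/100 ∈ [4/21, 13/21) → index 2
j=2: u_2=41/100 ∈ [4/21, 13/21) → index 2
j=3: u_3=61/100 ∈ [4/21, 13/21) → index 2
j=4: u_4=81/100 ∈ [16/21, 1) → index 4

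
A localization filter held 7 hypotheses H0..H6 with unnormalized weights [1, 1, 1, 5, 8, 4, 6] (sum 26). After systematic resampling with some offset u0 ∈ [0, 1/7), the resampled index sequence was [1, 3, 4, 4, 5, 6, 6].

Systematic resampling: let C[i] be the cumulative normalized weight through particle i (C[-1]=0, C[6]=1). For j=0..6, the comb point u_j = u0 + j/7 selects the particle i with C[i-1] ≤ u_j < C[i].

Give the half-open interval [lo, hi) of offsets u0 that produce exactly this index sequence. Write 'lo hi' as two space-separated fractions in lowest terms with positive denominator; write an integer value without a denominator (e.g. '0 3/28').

5/91 1/13

C = [1/26, 1/13, 3/26, 4/13, 8/13, 10/13, 1]
j=0 picked index 1: u0 ∈ [1/26, 1/13)
j=1 picked index 3: u0 ∈ [-5/182, 15/91)
j=2 picked index 4: u0 ∈ [2/91, 30/91)
j=3 picked index 4: u0 ∈ [-11/91, 17/91)
j=4 picked index 5: u0 ∈ [4/91, 18/91)
j=5 picked index 6: u0 ∈ [5/91, 2/7)
j=6 picked index 6: u0 ∈ [-8/91, 1/7)
intersection: [5/91, 1/13)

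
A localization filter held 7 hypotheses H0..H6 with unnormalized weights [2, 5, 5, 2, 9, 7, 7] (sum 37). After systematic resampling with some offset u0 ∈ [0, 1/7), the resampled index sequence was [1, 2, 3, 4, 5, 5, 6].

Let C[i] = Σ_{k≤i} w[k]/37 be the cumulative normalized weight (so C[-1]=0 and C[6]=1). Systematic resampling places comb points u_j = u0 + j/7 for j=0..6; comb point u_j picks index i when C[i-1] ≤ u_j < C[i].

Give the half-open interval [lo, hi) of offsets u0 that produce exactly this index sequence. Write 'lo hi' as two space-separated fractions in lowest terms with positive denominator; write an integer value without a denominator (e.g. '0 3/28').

C = [2/37, 7/37, 12/37, 14/37, 23/37, 30/37, 1]
j=0 picked index 1: u0 ∈ [2/37, 7/37)
j=1 picked index 2: u0 ∈ [12/259, 47/259)
j=2 picked index 3: u0 ∈ [10/259, 24/259)
j=3 picked index 4: u0 ∈ [-13/259, 50/259)
j=4 picked index 5: u0 ∈ [13/259, 62/259)
j=5 picked index 5: u0 ∈ [-24/259, 25/259)
j=6 picked index 6: u0 ∈ [-12/259, 1/7)
intersection: [2/37, 24/259)

2/37 24/259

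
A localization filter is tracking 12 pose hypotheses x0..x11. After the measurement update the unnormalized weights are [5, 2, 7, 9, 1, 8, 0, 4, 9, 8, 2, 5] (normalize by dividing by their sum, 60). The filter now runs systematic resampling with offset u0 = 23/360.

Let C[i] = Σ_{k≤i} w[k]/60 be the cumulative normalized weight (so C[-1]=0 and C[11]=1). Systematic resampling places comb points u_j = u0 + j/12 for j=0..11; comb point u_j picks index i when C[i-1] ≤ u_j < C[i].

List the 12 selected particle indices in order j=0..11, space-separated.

C = [1/12, 7/60, 7/30, 23/60, 2/5, 8/15, 8/15, 3/5, 3/4, 53/60, 11/12, 1]
j=0: u_0=23/360 ∈ [0, 1/12) → index 0
j=1: u_1=53/360 ∈ [7/60, 7/30) → index 2
j=2: u_2=83/360 ∈ [7/60, 7/30) → index 2
j=3: u_3=113/360 ∈ [7/30, 23/60) → index 3
j=4: u_4=143/360 ∈ [23/60, 2/5) → index 4
j=5: u_5=173/360 ∈ [2/5, 8/15) → index 5
j=6: u_6=203/360 ∈ [8/15, 3/5) → index 7
j=7: u_7=233/360 ∈ [3/5, 3/4) → index 8
j=8: u_8=263/360 ∈ [3/5, 3/4) → index 8
j=9: u_9=293/360 ∈ [3/4, 53/60) → index 9
j=10: u_10=323/360 ∈ [53/60, 11/12) → index 10
j=11: u_11=353/360 ∈ [11/12, 1) → index 11

0 2 2 3 4 5 7 8 8 9 10 11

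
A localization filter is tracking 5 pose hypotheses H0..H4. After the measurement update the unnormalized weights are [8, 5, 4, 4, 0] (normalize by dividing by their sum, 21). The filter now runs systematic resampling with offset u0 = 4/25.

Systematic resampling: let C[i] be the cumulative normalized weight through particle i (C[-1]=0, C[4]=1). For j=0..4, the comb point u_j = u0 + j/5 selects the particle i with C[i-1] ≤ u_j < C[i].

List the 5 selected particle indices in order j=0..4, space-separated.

0 0 1 2 3

C = [8/21, 13/21, 17/21, 1, 1]
j=0: u_0=4/25 ∈ [0, 8/21) → index 0
j=1: u_1=9/25 ∈ [0, 8/21) → index 0
j=2: u_2=14/25 ∈ [8/21, 13/21) → index 1
j=3: u_3=19/25 ∈ [13/21, 17/21) → index 2
j=4: u_4=24/25 ∈ [17/21, 1) → index 3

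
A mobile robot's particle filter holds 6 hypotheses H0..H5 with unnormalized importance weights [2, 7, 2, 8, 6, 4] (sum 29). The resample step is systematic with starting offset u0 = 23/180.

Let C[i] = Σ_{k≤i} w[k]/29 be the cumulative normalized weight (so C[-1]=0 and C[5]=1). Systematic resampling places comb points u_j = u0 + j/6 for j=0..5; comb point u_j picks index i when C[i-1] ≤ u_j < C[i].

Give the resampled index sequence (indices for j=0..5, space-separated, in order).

C = [2/29, 9/29, 11/29, 19/29, 25/29, 1]
j=0: u_0=23/180 ∈ [2/29, 9/29) → index 1
j=1: u_1=53/180 ∈ [2/29, 9/29) → index 1
j=2: u_2=83/180 ∈ [11/29, 19/29) → index 3
j=3: u_3=113/180 ∈ [11/29, 19/29) → index 3
j=4: u_4=143/180 ∈ [19/29, 25/29) → index 4
j=5: u_5=173/180 ∈ [25/29, 1) → index 5

1 1 3 3 4 5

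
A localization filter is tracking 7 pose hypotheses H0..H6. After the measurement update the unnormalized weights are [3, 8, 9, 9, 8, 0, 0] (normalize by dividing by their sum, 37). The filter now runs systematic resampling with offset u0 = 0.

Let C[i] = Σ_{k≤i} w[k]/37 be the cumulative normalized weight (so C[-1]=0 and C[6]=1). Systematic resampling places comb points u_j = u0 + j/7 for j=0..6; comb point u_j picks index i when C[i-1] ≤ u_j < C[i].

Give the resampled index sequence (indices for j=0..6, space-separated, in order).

0 1 1 2 3 3 4

C = [3/37, 11/37, 20/37, 29/37, 1, 1, 1]
j=0: u_0=0 ∈ [0, 3/37) → index 0
j=1: u_1=1/7 ∈ [3/37, 11/37) → index 1
j=2: u_2=2/7 ∈ [3/37, 11/37) → index 1
j=3: u_3=3/7 ∈ [11/37, 20/37) → index 2
j=4: u_4=4/7 ∈ [20/37, 29/37) → index 3
j=5: u_5=5/7 ∈ [20/37, 29/37) → index 3
j=6: u_6=6/7 ∈ [29/37, 1) → index 4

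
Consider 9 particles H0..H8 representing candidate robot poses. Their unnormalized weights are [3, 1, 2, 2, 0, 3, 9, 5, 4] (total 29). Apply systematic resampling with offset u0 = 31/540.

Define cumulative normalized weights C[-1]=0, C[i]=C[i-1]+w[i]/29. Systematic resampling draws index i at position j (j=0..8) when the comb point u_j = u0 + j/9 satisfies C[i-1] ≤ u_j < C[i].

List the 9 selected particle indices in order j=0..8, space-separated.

0 2 5 6 6 6 7 7 8

C = [3/29, 4/29, 6/29, 8/29, 8/29, 11/29, 20/29, 25/29, 1]
j=0: u_0=31/540 ∈ [0, 3/29) → index 0
j=1: u_1=91/540 ∈ [4/29, 6/29) → index 2
j=2: u_2=151/540 ∈ [8/29, 11/29) → index 5
j=3: u_3=211/540 ∈ [11/29, 20/29) → index 6
j=4: u_4=271/540 ∈ [11/29, 20/29) → index 6
j=5: u_5=331/540 ∈ [11/29, 20/29) → index 6
j=6: u_6=391/540 ∈ [20/29, 25/29) → index 7
j=7: u_7=451/540 ∈ [20/29, 25/29) → index 7
j=8: u_8=511/540 ∈ [25/29, 1) → index 8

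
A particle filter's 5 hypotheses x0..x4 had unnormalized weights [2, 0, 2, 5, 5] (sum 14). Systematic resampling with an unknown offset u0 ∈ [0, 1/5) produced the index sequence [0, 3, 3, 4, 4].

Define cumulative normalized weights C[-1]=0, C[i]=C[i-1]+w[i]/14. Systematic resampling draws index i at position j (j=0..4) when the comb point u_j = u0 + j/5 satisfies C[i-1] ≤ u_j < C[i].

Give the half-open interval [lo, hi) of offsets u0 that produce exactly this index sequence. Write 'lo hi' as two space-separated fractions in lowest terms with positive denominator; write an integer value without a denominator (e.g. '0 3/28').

C = [1/7, 1/7, 2/7, 9/14, 1]
j=0 picked index 0: u0 ∈ [0, 1/7)
j=1 picked index 3: u0 ∈ [3/35, 31/70)
j=2 picked index 3: u0 ∈ [-4/35, 17/70)
j=3 picked index 4: u0 ∈ [3/70, 2/5)
j=4 picked index 4: u0 ∈ [-11/70, 1/5)
intersection: [3/35, 1/7)

3/35 1/7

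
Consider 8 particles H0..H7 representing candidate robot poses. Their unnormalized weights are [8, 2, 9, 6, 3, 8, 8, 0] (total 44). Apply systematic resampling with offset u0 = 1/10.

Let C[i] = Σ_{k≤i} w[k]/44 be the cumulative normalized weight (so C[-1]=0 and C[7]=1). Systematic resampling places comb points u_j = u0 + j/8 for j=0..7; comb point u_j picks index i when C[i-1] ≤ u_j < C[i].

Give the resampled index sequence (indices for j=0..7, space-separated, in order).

C = [2/11, 5/22, 19/44, 25/44, 7/11, 9/11, 1, 1]
j=0: u_0=1/10 ∈ [0, 2/11) → index 0
j=1: u_1=9/40 ∈ [2/11, 5/22) → index 1
j=2: u_2=7/20 ∈ [5/22, 19/44) → index 2
j=3: u_3=19/40 ∈ [19/44, 25/44) → index 3
j=4: u_4=3/5 ∈ [25/44, 7/11) → index 4
j=5: u_5=29/40 ∈ [7/11, 9/11) → index 5
j=6: u_6=17/20 ∈ [9/11, 1) → index 6
j=7: u_7=39/40 ∈ [9/11, 1) → index 6

0 1 2 3 4 5 6 6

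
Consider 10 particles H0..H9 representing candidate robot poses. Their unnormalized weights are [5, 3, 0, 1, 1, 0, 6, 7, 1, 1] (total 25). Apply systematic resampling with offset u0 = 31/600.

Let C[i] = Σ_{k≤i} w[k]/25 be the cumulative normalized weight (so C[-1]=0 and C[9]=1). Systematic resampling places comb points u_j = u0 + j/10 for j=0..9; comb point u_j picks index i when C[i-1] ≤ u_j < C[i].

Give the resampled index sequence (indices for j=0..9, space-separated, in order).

0 0 1 3 6 6 7 7 7 8

C = [1/5, 8/25, 8/25, 9/25, 2/5, 2/5, 16/25, 23/25, 24/25, 1]
j=0: u_0=31/600 ∈ [0, 1/5) → index 0
j=1: u_1=91/600 ∈ [0, 1/5) → index 0
j=2: u_2=151/600 ∈ [1/5, 8/25) → index 1
j=3: u_3=211/600 ∈ [8/25, 9/25) → index 3
j=4: u_4=271/600 ∈ [2/5, 16/25) → index 6
j=5: u_5=331/600 ∈ [2/5, 16/25) → index 6
j=6: u_6=391/600 ∈ [16/25, 23/25) → index 7
j=7: u_7=451/600 ∈ [16/25, 23/25) → index 7
j=8: u_8=511/600 ∈ [16/25, 23/25) → index 7
j=9: u_9=571/600 ∈ [23/25, 24/25) → index 8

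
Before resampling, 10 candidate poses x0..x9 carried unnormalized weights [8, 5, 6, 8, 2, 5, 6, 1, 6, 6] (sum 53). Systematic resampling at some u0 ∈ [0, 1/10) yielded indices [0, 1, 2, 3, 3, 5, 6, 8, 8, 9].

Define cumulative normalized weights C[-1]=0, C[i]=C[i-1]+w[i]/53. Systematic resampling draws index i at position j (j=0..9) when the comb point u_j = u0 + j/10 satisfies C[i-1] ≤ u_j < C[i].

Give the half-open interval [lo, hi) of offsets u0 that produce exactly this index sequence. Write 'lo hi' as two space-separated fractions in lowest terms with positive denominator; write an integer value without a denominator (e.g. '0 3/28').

39/530 23/265

C = [8/53, 13/53, 19/53, 27/53, 29/53, 34/53, 40/53, 41/53, 47/53, 1]
j=0 picked index 0: u0 ∈ [0, 8/53)
j=1 picked index 1: u0 ∈ [27/530, 77/530)
j=2 picked index 2: u0 ∈ [12/265, 42/265)
j=3 picked index 3: u0 ∈ [31/530, 111/530)
j=4 picked index 3: u0 ∈ [-11/265, 29/265)
j=5 picked index 5: u0 ∈ [5/106, 15/106)
j=6 picked index 6: u0 ∈ [11/265, 41/265)
j=7 picked index 8: u0 ∈ [39/530, 99/530)
j=8 picked index 8: u0 ∈ [-7/265, 23/265)
j=9 picked index 9: u0 ∈ [-7/530, 1/10)
intersection: [39/530, 23/265)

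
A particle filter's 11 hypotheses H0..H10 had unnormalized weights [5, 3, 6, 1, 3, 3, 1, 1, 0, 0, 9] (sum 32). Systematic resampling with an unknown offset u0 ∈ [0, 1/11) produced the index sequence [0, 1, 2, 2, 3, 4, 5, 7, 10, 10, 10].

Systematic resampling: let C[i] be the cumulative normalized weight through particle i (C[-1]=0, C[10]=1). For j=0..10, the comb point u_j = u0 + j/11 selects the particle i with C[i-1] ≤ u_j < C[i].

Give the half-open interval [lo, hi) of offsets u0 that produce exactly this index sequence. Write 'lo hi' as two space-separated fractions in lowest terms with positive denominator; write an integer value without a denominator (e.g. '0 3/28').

13/176 29/352

C = [5/32, 1/4, 7/16, 15/32, 9/16, 21/32, 11/16, 23/32, 23/32, 23/32, 1]
j=0 picked index 0: u0 ∈ [0, 5/32)
j=1 picked index 1: u0 ∈ [23/352, 7/44)
j=2 picked index 2: u0 ∈ [3/44, 45/176)
j=3 picked index 2: u0 ∈ [-1/44, 29/176)
j=4 picked index 3: u0 ∈ [13/176, 37/352)
j=5 picked index 4: u0 ∈ [5/352, 19/176)
j=6 picked index 5: u0 ∈ [3/176, 39/352)
j=7 picked index 7: u0 ∈ [9/176, 29/352)
j=8 picked index 10: u0 ∈ [-3/352, 3/11)
j=9 picked index 10: u0 ∈ [-35/352, 2/11)
j=10 picked index 10: u0 ∈ [-67/352, 1/11)
intersection: [13/176, 29/352)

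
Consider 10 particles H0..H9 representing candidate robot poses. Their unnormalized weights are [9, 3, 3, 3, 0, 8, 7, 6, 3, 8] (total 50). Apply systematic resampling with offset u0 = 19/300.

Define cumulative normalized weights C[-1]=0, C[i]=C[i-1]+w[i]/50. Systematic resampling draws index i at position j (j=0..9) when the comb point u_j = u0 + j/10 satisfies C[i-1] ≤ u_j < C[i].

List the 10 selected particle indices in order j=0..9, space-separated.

0 0 2 5 5 6 7 7 9 9

C = [9/50, 6/25, 3/10, 9/25, 9/25, 13/25, 33/50, 39/50, 21/25, 1]
j=0: u_0=19/300 ∈ [0, 9/50) → index 0
j=1: u_1=49/300 ∈ [0, 9/50) → index 0
j=2: u_2=79/300 ∈ [6/25, 3/10) → index 2
j=3: u_3=109/300 ∈ [9/25, 13/25) → index 5
j=4: u_4=139/300 ∈ [9/25, 13/25) → index 5
j=5: u_5=169/300 ∈ [13/25, 33/50) → index 6
j=6: u_6=199/300 ∈ [33/50, 39/50) → index 7
j=7: u_7=229/300 ∈ [33/50, 39/50) → index 7
j=8: u_8=259/300 ∈ [21/25, 1) → index 9
j=9: u_9=289/300 ∈ [21/25, 1) → index 9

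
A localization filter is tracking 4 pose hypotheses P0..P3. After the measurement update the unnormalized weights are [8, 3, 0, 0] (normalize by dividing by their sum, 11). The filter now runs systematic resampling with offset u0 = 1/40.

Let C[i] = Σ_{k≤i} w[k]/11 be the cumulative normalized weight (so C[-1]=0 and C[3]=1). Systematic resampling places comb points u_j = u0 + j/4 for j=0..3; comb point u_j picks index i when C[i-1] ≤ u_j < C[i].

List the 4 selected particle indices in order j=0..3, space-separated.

C = [8/11, 1, 1, 1]
j=0: u_0=1/40 ∈ [0, 8/11) → index 0
j=1: u_1=11/40 ∈ [0, 8/11) → index 0
j=2: u_2=21/40 ∈ [0, 8/11) → index 0
j=3: u_3=31/40 ∈ [8/11, 1) → index 1

0 0 0 1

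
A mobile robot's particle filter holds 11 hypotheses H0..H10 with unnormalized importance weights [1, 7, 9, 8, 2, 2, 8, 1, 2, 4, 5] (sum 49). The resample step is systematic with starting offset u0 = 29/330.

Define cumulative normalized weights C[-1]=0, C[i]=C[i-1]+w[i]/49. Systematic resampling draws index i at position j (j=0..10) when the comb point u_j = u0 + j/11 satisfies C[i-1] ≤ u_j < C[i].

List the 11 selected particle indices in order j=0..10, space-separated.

1 2 2 3 3 4 6 6 8 10 10

C = [1/49, 8/49, 17/49, 25/49, 27/49, 29/49, 37/49, 38/49, 40/49, 44/49, 1]
j=0: u_0=29/330 ∈ [1/49, 8/49) → index 1
j=1: u_1=59/330 ∈ [8/49, 17/49) → index 2
j=2: u_2=89/330 ∈ [8/49, 17/49) → index 2
j=3: u_3=119/330 ∈ [17/49, 25/49) → index 3
j=4: u_4=149/330 ∈ [17/49, 25/49) → index 3
j=5: u_5=179/330 ∈ [25/49, 27/49) → index 4
j=6: u_6=19/30 ∈ [29/49, 37/49) → index 6
j=7: u_7=239/330 ∈ [29/49, 37/49) → index 6
j=8: u_8=269/330 ∈ [38/49, 40/49) → index 8
j=9: u_9=299/330 ∈ [44/49, 1) → index 10
j=10: u_10=329/330 ∈ [44/49, 1) → index 10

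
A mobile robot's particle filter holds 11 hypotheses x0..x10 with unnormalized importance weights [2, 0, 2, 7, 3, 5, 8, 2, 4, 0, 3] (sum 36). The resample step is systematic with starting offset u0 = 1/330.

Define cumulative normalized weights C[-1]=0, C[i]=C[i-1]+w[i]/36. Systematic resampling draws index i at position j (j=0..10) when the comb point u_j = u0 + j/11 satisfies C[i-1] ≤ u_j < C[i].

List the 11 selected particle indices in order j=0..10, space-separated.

0 2 3 3 4 5 6 6 6 8 8

C = [1/18, 1/18, 1/9, 11/36, 7/18, 19/36, 3/4, 29/36, 11/12, 11/12, 1]
j=0: u_0=1/330 ∈ [0, 1/18) → index 0
j=1: u_1=31/330 ∈ [1/18, 1/9) → index 2
j=2: u_2=61/330 ∈ [1/9, 11/36) → index 3
j=3: u_3=91/330 ∈ [1/9, 11/36) → index 3
j=4: u_4=11/30 ∈ [11/36, 7/18) → index 4
j=5: u_5=151/330 ∈ [7/18, 19/36) → index 5
j=6: u_6=181/330 ∈ [19/36, 3/4) → index 6
j=7: u_7=211/330 ∈ [19/36, 3/4) → index 6
j=8: u_8=241/330 ∈ [19/36, 3/4) → index 6
j=9: u_9=271/330 ∈ [29/36, 11/12) → index 8
j=10: u_10=301/330 ∈ [29/36, 11/12) → index 8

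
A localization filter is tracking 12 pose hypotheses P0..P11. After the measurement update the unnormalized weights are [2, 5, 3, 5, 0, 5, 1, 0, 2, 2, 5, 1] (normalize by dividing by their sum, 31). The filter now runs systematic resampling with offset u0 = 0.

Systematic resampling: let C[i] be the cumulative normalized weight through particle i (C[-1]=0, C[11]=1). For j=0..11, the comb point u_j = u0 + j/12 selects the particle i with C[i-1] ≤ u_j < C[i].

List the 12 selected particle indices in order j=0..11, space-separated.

0 1 1 2 3 3 5 5 6 9 10 10

C = [2/31, 7/31, 10/31, 15/31, 15/31, 20/31, 21/31, 21/31, 23/31, 25/31, 30/31, 1]
j=0: u_0=0 ∈ [0, 2/31) → index 0
j=1: u_1=1/12 ∈ [2/31, 7/31) → index 1
j=2: u_2=1/6 ∈ [2/31, 7/31) → index 1
j=3: u_3=1/4 ∈ [7/31, 10/31) → index 2
j=4: u_4=1/3 ∈ [10/31, 15/31) → index 3
j=5: u_5=5/12 ∈ [10/31, 15/31) → index 3
j=6: u_6=1/2 ∈ [15/31, 20/31) → index 5
j=7: u_7=7/12 ∈ [15/31, 20/31) → index 5
j=8: u_8=2/3 ∈ [20/31, 21/31) → index 6
j=9: u_9=3/4 ∈ [23/31, 25/31) → index 9
j=10: u_10=5/6 ∈ [25/31, 30/31) → index 10
j=11: u_11=11/12 ∈ [25/31, 30/31) → index 10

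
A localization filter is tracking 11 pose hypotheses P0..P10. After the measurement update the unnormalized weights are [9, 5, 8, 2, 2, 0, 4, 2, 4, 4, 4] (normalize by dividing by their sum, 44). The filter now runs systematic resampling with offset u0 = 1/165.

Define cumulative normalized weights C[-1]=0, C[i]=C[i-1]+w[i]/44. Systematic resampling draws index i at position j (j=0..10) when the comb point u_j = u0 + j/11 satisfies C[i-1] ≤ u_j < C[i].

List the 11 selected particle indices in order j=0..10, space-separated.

0 0 0 1 2 2 4 6 8 9 10

C = [9/44, 7/22, 1/2, 6/11, 13/22, 13/22, 15/22, 8/11, 9/11, 10/11, 1]
j=0: u_0=1/165 ∈ [0, 9/44) → index 0
j=1: u_1=16/165 ∈ [0, 9/44) → index 0
j=2: u_2=31/165 ∈ [0, 9/44) → index 0
j=3: u_3=46/165 ∈ [9/44, 7/22) → index 1
j=4: u_4=61/165 ∈ [7/22, 1/2) → index 2
j=5: u_5=76/165 ∈ [7/22, 1/2) → index 2
j=6: u_6=91/165 ∈ [6/11, 13/22) → index 4
j=7: u_7=106/165 ∈ [13/22, 15/22) → index 6
j=8: u_8=11/15 ∈ [8/11, 9/11) → index 8
j=9: u_9=136/165 ∈ [9/11, 10/11) → index 9
j=10: u_10=151/165 ∈ [10/11, 1) → index 10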